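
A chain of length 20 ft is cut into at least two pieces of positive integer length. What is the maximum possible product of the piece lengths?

Fill f[k] for k=2..20: at each k try every first piece i and multiply by the better of (k−i) uncut or f[k−i].
Small cases: f[2]=1, f[3]=2, f[4]=4, f[5]=6, f[6]=9, f[7]=12, f[8]=18, f[9]=27, f[10]=36, f[11]=54, f[12]=81.
f[13] = 2×max(11,54) = 2×54 = 108
f[14] = 2×max(12,81) = 2×81 = 162
f[15] = 3×max(12,81) = 3×81 = 243
f[16] = 2×max(14,162) = 2×162 = 324
f[17] = 2×max(15,243) = 2×243 = 486
f[18] = 3×max(15,243) = 3×243 = 729
f[19] = 2×max(17,486) = 2×486 = 972
f[20] = 2×max(18,729) = 2×729 = 1458
One optimal split: 3 + 3 + 3 + 3 + 3 + 3 + 2; product 3×3×3×3×3×3×2 = 1458.

1458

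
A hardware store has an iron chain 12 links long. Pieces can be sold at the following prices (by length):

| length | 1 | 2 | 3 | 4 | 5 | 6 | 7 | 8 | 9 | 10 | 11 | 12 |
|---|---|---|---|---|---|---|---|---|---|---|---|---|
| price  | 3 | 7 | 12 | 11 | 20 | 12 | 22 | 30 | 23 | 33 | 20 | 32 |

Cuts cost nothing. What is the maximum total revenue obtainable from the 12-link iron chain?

Build r[k] bottom-up: r[k] = max over allowed piece i of (p[i] + r[k−i]).
r[1] = 3
r[2] = max(3+3, 7+0) = 7
r[3] = max(3+7, 7+3, 12+0) = 12
r[4] = max(3+12, 7+7, 12+3, 11+0) = 15
r[5] = max(3+15, 7+12, 12+7, 11+3, 20+0) = 20
r[6] = max(3+20, 7+15, 12+12, 11+7, 20+3, 12+0) = 24
r[7] = max(3+24, 7+20, 12+15, …, 12+3, 22+0) = 27
r[8] = max(3+27, 7+24, 12+20, …, 22+3, 30+0) = 32
r[9] = max(3+32, 7+27, 12+24, …, 30+3, 23+0) = 36
r[10] = max(3+36, 7+32, 12+27, …, 23+3, 33+0) = 40
r[11] = max(3+40, 7+36, 12+32, …, 33+3, 20+0) = 44
r[12] = max(3+44, 7+40, 12+36, …, 20+3, 32+0) = 48
One optimal cutting: 3 + 3 + 3 + 3 → $12 + $12 + $12 + $12 = $48.

48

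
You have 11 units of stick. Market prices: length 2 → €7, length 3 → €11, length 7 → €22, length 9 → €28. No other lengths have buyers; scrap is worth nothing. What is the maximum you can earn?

Let r[k] be the best obtainable value from length k. For each k, try every first piece i and keep the best of price[i] + r[k−i].
r[1] = 0
r[2] = 7
r[3] = 11
r[4] = 14  (first piece 2, then r[2]=7)
r[5] = 18  (first piece 2, then r[3]=11)
r[6] = 22  (first piece 3, then r[3]=11)
r[7] = 25  (first piece 2, then r[5]=18)
r[8] = 29  (first piece 2, then r[6]=22)
r[9] = 33  (first piece 3, then r[6]=22)
r[10] = 36  (first piece 2, then r[8]=29)
r[11] = 40  (first piece 2, then r[9]=33)
One optimal cutting: 3 + 3 + 3 + 2 → €40.

40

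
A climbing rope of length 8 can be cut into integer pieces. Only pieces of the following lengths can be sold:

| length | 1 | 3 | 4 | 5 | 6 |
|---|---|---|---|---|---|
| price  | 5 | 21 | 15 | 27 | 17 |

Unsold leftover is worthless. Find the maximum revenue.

Consider every possible first cut. r[k] is the best of p[i]+r[k−i] over all sellable i≤k.
r[1] = 5
r[2] = 10  (first piece 1, then r[1]=5)
r[3] = 21
r[4] = 26  (first piece 1, then r[3]=21)
r[5] = 31  (first piece 1, then r[4]=26)
r[6] = 42  (first piece 3, then r[3]=21)
r[7] = 47  (first piece 1, then r[6]=42)
r[8] = 52  (first piece 1, then r[7]=47)
One optimal cutting: 3 + 3 + 1 + 1 → €52.

52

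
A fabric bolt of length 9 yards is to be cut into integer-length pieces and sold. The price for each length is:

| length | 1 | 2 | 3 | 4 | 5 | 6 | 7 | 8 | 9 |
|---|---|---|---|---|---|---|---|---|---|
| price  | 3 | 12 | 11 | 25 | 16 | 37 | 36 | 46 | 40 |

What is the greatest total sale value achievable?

53

Consider every possible first cut. R[k] is the best of p[i]+R[k−i] over all sellable i≤k.
R[1] = 3
R[2] = max(3+3, 12+0) = 12
R[3] = max(3+12, 12+3, 11+0) = 15
R[4] = max(3+15, 12+12, 11+3, 25+0) = 25
R[5] = max(3+25, 12+15, 11+12, 25+3, 16+0) = 28
R[6] = max(3+28, 12+25, 11+15, 25+12, 16+3, 37+0) = 37
R[7] = max(3+37, 12+28, 11+25, …, 37+3, 36+0) = 40
R[8] = max(3+40, 12+37, 11+28, …, 36+3, 46+0) = 50
R[9] = max(3+50, 12+40, 11+37, …, 46+3, 40+0) = 53
One optimal cutting: 4 + 4 + 1 → $25 + $25 + $3 = $53.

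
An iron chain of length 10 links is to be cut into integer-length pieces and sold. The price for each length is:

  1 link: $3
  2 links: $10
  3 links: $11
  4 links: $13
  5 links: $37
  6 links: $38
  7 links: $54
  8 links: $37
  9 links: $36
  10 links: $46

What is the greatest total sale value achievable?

74

Let r[k] be the best obtainable value from length k. For each k, try every first piece i and keep the best of price[i] + r[k−i].
r[1] = 3
r[2] = 10
r[3] = 13  (first piece 1, then r[2]=10)
r[4] = 20  (first piece 2, then r[2]=10)
r[5] = 37
r[6] = 40  (first piece 1, then r[5]=37)
r[7] = 54
r[8] = 57  (first piece 1, then r[7]=54)
r[9] = 64  (first piece 2, then r[7]=54)
r[10] = 74  (first piece 5, then r[5]=37)
One optimal cutting: 5 + 5 → $37 + $37 = $74.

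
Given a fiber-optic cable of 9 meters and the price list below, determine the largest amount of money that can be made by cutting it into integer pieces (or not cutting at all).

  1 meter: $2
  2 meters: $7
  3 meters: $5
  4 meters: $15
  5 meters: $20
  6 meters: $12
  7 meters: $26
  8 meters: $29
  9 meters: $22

35

Consider every possible first cut. best[k] is the best of p[i]+best[k−i] over all sellable i≤k.
best[1] = 2
best[2] = max(2+2, 7+0) = 7
best[3] = max(2+7, 7+2, 5+0) = 9
best[4] = max(2+9, 7+7, 5+2, 15+0) = 15
best[5] = max(2+15, 7+9, 5+7, 15+2, 20+0) = 20
best[6] = max(2+20, 7+15, 5+9, 15+7, 20+2, 12+0) = 22
best[7] = max(2+22, 7+20, 5+15, …, 12+2, 26+0) = 27
best[8] = max(2+27, 7+22, 5+20, …, 26+2, 29+0) = 30
best[9] = max(2+30, 7+27, 5+22, …, 29+2, 22+0) = 35
One optimal cutting: 5 + 4 → $20 + $15 = $35.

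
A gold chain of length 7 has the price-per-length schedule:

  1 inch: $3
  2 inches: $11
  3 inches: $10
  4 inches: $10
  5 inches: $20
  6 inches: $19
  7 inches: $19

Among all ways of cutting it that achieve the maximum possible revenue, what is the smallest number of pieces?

4

Let r[k] be the best obtainable value from length k. For each k, try every first piece i and keep the best of price[i] + r[k−i].
r[1] = 3
r[2] = max(3+3, 11+0) = 11
r[3] = max(3+11, 11+3, 10+0) = 14
r[4] = max(3+14, 11+11, 10+3, 10+0) = 22
r[5] = max(3+22, 11+14, 10+11, 10+3, 20+0) = 25
r[6] = max(3+25, 11+22, 10+14, 10+11, 20+3, 19+0) = 33
r[7] = max(3+33, 11+25, 10+22, …, 19+3, 19+0) = 36
Maximum revenue is $36.
Now minimize piece count subject to staying optimal: for each k, pieces[k] = 1 + min over i with p[i]+r[k−i]=r[k] of pieces[k−i].
pieces[4] = 2
pieces[5] = 3
pieces[6] = 3
pieces[7] = 4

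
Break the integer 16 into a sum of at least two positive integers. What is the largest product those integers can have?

Let P[k] be the best product for length k (with at least one cut). For each first piece i, the rest contributes max(k−i, P[k−i]).
P[2] = 1×max(1,0) = 1×1 = 1
P[3] = 1×max(2,1) = 1×2 = 2
P[4] = 2×max(2,1) = 2×2 = 4
P[5] = 2×max(3,2) = 2×3 = 6
P[6] = 3×max(3,2) = 3×3 = 9
P[7] = 2×max(5,6) = 2×6 = 12
P[8] = 2×max(6,9) = 2×9 = 18
P[9] = 3×max(6,9) = 3×9 = 27
P[10] = 2×max(8,18) = 2×18 = 36
P[11] = 2×max(9,27) = 2×27 = 54
P[12] = 3×max(9,27) = 3×27 = 81
P[13] = 2×max(11,54) = 2×54 = 108
P[14] = 2×max(12,81) = 2×81 = 162
P[15] = 3×max(12,81) = 3×81 = 243
P[16] = 2×max(14,162) = 2×162 = 324
One optimal split: 3 + 3 + 3 + 3 + 2 + 2; product 3×3×3×3×2×2 = 324.

324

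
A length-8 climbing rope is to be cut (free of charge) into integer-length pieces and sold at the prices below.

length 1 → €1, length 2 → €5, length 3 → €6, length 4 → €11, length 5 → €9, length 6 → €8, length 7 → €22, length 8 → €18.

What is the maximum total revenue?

Build r[k] bottom-up: r[k] = max over allowed piece i of (p[i] + r[k−i]).
r[1] = 1
r[2] = max(1+1, 5+0) = 5
r[3] = max(1+5, 5+1, 6+0) = 6
r[4] = max(1+6, 5+5, 6+1, 11+0) = 11
r[5] = max(1+11, 5+6, 6+5, 11+1, 9+0) = 12
r[6] = max(1+12, 5+11, 6+6, 11+5, 9+1, 8+0) = 16
r[7] = max(1+16, 5+12, 6+11, …, 8+1, 22+0) = 22
r[8] = max(1+22, 5+16, 6+12, …, 22+1, 18+0) = 23
One optimal cutting: 7 + 1 → €22 + €1 = €23.

23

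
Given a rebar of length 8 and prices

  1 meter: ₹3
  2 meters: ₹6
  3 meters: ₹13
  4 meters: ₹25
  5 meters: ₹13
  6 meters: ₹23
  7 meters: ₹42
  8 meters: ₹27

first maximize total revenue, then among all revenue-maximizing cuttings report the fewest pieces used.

Build r[k] bottom-up: r[k] = max over allowed piece i of (p[i] + r[k−i]).
r[1] = 3
r[2] = 6  (first piece 1, then r[1]=3)
r[3] = 13
r[4] = 25
r[5] = 28  (first piece 1, then r[4]=25)
r[6] = 31  (first piece 1, then r[5]=28)
r[7] = 42
r[8] = 50  (first piece 4, then r[4]=25)
Maximum revenue is ₹50.
Now minimize piece count subject to staying optimal: for each k, pieces[k] = 1 + min over i with p[i]+r[k−i]=r[k] of pieces[k−i].
pieces[5] = 2
pieces[6] = 2
pieces[7] = 1
pieces[8] = 2

2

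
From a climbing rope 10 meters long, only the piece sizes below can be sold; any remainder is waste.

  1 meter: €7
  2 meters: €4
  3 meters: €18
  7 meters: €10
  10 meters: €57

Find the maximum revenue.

Build f[k] bottom-up: f[k] = max over allowed piece i of (p[i] + f[k−i]).
f[1] = 7
f[2] = 14  (first piece 1, then f[1]=7)
f[3] = 21  (first piece 1, then f[2]=14)
f[4] = 28  (first piece 1, then f[3]=21)
f[5] = 35  (first piece 1, then f[4]=28)
f[6] = 42  (first piece 1, then f[5]=35)
f[7] = 49  (first piece 1, then f[6]=42)
f[8] = 56  (first piece 1, then f[7]=49)
f[9] = 63  (first piece 1, then f[8]=56)
f[10] = 70  (first piece 1, then f[9]=63)
One optimal cutting: 1 + 1 + 1 + 1 + 1 + 1 + 1 + 1 + 1 + 1 → €70.

70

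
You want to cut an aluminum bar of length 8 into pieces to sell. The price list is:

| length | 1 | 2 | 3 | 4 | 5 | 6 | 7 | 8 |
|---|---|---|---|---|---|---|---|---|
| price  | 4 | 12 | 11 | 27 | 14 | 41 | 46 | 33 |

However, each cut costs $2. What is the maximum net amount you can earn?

Build r[k] bottom-up: r[k] = max over allowed piece i of (p[i] + r[k−i]) − 2 per cut.
r[1] = 4
r[2] = max(4+4-2, 12+0) = 12
r[3] = max(4+12-2, 12+4-2, 11+0) = 14
r[4] = max(4+14-2, 12+12-2, 11+4-2, 27+0) = 27
r[5] = max(4+27-2, 12+14-2, 11+12-2, 27+4-2, 14+0) = 29
r[6] = max(4+29-2, 12+27-2, 11+14-2, 27+12-2, 14+4-2, 41+0) = 41
r[7] = max(4+41-2, 12+29-2, 11+27-2, …, 41+4-2, 46+0) = 46
r[8] = max(4+46-2, 12+41-2, 11+29-2, …, 46+4-2, 33+0) = 52
One optimal plan: pieces 4 + 4 (1 cut) → $54 − $2 = $52.

52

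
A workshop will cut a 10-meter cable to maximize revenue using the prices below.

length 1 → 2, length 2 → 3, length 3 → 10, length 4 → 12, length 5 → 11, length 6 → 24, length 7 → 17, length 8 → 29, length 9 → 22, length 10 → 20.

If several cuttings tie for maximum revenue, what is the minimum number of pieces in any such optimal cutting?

Build r[k] bottom-up: r[k] = max over allowed piece i of (p[i] + r[k−i]).
r[1] = 2
r[2] = max(2+2, 3+0) = 4
r[3] = max(2+4, 3+2, 10+0) = 10
r[4] = max(2+10, 3+4, 10+2, 12+0) = 12
r[5] = max(2+12, 3+10, 10+4, 12+2, 11+0) = 14
r[6] = max(2+14, 3+12, 10+10, 12+4, 11+2, 24+0) = 24
r[7] = max(2+24, 3+14, 10+12, …, 24+2, 17+0) = 26
r[8] = max(2+26, 3+24, 10+14, …, 17+2, 29+0) = 29
r[9] = max(2+29, 3+26, 10+24, …, 29+2, 22+0) = 34
r[10] = max(2+34, 3+29, 10+26, …, 22+2, 20+0) = 36
Maximum revenue is 36.
Now minimize piece count subject to staying optimal: for each k, pieces[k] = 1 + min over i with p[i]+r[k−i]=r[k] of pieces[k−i].
pieces[7] = 2
pieces[8] = 1
pieces[9] = 2
pieces[10] = 2

2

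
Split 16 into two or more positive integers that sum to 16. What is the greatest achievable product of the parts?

324

Let P[k] be the best product for length k (with at least one cut). For each first piece i, the rest contributes max(k−i, P[k−i]).
Small cases: P[2]=1, P[3]=2, P[4]=4, P[5]=6, P[6]=9, P[7]=12, P[8]=18, P[9]=27, P[10]=36.
P[11] = max(1×36, 2×27, 3×18, …, 9×2, 10×1) = 54
P[12] = max(1×54, 2×36, 3×27, …, 10×2, 11×1) = 81
P[13] = max(1×81, 2×54, 3×36, …, 11×2, 12×1) = 108
P[14] = max(1×108, 2×81, 3×54, …, 12×2, 13×1) = 162
P[15] = max(1×162, 2×108, 3×81, …, 13×2, 14×1) = 243
P[16] = max(1×243, 2×162, 3×108, …, 14×2, 15×1) = 324
One optimal split: 3 + 3 + 3 + 3 + 2 + 2; product 3×3×3×3×2×2 = 324.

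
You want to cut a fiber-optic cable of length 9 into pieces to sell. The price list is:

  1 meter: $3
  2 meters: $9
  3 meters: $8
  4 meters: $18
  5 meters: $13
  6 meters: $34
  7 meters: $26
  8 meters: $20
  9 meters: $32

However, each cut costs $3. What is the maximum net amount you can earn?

Consider every possible first cut. v[k] is the best of p[i]+v[k−i] over all sellable i≤k, charging 3 whenever i<k.
v[1] = 3
v[2] = max(3+3-3, 9+0) = 9
v[3] = max(3+9-3, 9+3-3, 8+0) = 9
v[4] = max(3+9-3, 9+9-3, 8+3-3, 18+0) = 18
v[5] = max(3+18-3, 9+9-3, 8+9-3, 18+3-3, 13+0) = 18
v[6] = max(3+18-3, 9+18-3, 8+9-3, 18+9-3, 13+3-3, 34+0) = 34
v[7] = max(3+34-3, 9+18-3, 8+18-3, …, 34+3-3, 26+0) = 34
v[8] = max(3+34-3, 9+34-3, 8+18-3, …, 26+3-3, 20+0) = 40
v[9] = max(3+40-3, 9+34-3, 8+34-3, …, 20+3-3, 32+0) = 40
One optimal plan: pieces 6 + 2 + 1 (2 cuts) → $46 − $6 = $40.

40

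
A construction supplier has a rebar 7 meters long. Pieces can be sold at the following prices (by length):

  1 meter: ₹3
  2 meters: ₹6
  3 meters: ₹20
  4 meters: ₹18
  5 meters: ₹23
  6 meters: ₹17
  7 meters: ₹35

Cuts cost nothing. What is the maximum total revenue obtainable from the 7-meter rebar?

Let v[k] be the best obtainable value from length k. For each k, try every first piece i and keep the best of price[i] + v[k−i].
v[1] = 3
v[2] = 6  (first piece 1, then v[1]=3)
v[3] = 20
v[4] = 23  (first piece 1, then v[3]=20)
v[5] = 26  (first piece 1, then v[4]=23)
v[6] = 40  (first piece 3, then v[3]=20)
v[7] = 43  (first piece 1, then v[6]=40)
One optimal cutting: 3 + 3 + 1 → ₹20 + ₹20 + ₹3 = ₹43.

43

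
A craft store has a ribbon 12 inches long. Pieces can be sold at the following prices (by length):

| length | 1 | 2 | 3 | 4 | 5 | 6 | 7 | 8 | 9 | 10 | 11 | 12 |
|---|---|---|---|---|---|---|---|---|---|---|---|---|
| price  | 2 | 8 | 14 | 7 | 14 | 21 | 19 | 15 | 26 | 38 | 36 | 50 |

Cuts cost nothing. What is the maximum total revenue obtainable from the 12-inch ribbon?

Let R[k] be the best obtainable value from length k. For each k, try every first piece i and keep the best of price[i] + R[k−i].
R[1] = 2
R[2] = max(2+2, 8+0) = 8
R[3] = max(2+8, 8+2, 14+0) = 14
R[4] = max(2+14, 8+8, 14+2, 7+0) = 16
R[5] = max(2+16, 8+14, 14+8, 7+2, 14+0) = 22
R[6] = max(2+22, 8+16, 14+14, 7+8, 14+2, 21+0) = 28
R[7] = max(2+28, 8+22, 14+16, …, 21+2, 19+0) = 30
R[8] = max(2+30, 8+28, 14+22, …, 19+2, 15+0) = 36
R[9] = max(2+36, 8+30, 14+28, …, 15+2, 26+0) = 42
R[10] = max(2+42, 8+36, 14+30, …, 26+2, 38+0) = 44
R[11] = max(2+44, 8+42, 14+36, …, 38+2, 36+0) = 50
R[12] = max(2+50, 8+44, 14+42, …, 36+2, 50+0) = 56
One optimal cutting: 3 + 3 + 3 + 3 → ¢14 + ¢14 + ¢14 + ¢14 = ¢56.

56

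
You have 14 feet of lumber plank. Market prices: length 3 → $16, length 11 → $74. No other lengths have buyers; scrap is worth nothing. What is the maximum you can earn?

90

Let f[k] be the best obtainable value from length k. For each k, try every first piece i and keep the best of price[i] + f[k−i].
f[1] = 0
f[2] = 0
f[3] = 16
f[4] = 16
f[5] = 16
f[6] = 32  (first piece 3, then f[3]=16)
f[7] = 32
f[8] = 32
f[9] = 48  (first piece 3, then f[6]=32)
f[10] = 48
f[11] = 74
f[12] = 74
f[13] = 74
f[14] = 90  (first piece 3, then f[11]=74)
One optimal cutting: 11 + 3 → $90.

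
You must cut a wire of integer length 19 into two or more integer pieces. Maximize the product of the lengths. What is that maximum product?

972

Let P[k] be the best product for length k (with at least one cut). For each first piece i, the rest contributes max(k−i, P[k−i]).
P[2] = 1×max(1,0) = 1×1 = 1
P[3] = 1×max(2,1) = 1×2 = 2
P[4] = 2×max(2,1) = 2×2 = 4
P[5] = 2×max(3,2) = 2×3 = 6
P[6] = 3×max(3,2) = 3×3 = 9
P[7] = 2×max(5,6) = 2×6 = 12
P[8] = 2×max(6,9) = 2×9 = 18
P[9] = 3×max(6,9) = 3×9 = 27
P[10] = 2×max(8,18) = 2×18 = 36
P[11] = 2×max(9,27) = 2×27 = 54
P[12] = 3×max(9,27) = 3×27 = 81
P[13] = 2×max(11,54) = 2×54 = 108
P[14] = 2×max(12,81) = 2×81 = 162
P[15] = 3×max(12,81) = 3×81 = 243
P[16] = 2×max(14,162) = 2×162 = 324
P[17] = 2×max(15,243) = 2×243 = 486
P[18] = 3×max(15,243) = 3×243 = 729
P[19] = 2×max(17,486) = 2×486 = 972
One optimal split: 3 + 3 + 3 + 3 + 3 + 2 + 2; product 3×3×3×3×3×2×2 = 972.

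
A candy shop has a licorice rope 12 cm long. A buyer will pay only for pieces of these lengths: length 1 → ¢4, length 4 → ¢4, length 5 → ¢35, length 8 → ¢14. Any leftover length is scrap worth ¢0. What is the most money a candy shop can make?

78

Build r[k] bottom-up: r[k] = max over allowed piece i of (p[i] + r[k−i]).
r[1] = 4
r[2] = 8  (first piece 1, then r[1]=4)
r[3] = 12  (first piece 1, then r[2]=8)
r[4] = 16  (first piece 1, then r[3]=12)
r[5] = 35
r[6] = 39  (first piece 1, then r[5]=35)
r[7] = 43  (first piece 1, then r[6]=39)
r[8] = 47  (first piece 1, then r[7]=43)
r[9] = 51  (first piece 1, then r[8]=47)
r[10] = 70  (first piece 5, then r[5]=35)
r[11] = 74  (first piece 1, then r[10]=70)
r[12] = 78  (first piece 1, then r[11]=74)
One optimal cutting: 5 + 5 + 1 + 1 → ¢78.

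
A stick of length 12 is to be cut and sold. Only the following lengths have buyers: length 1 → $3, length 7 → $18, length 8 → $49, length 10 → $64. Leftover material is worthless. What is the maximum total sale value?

Build r[k] bottom-up: r[k] = max over allowed piece i of (p[i] + r[k−i]).
r[1] = 3
r[2] = 6  (first piece 1, then r[1]=3)
r[3] = 9  (first piece 1, then r[2]=6)
r[4] = 12  (first piece 1, then r[3]=9)
r[5] = 15  (first piece 1, then r[4]=12)
r[6] = 18  (first piece 1, then r[5]=15)
r[7] = max(3+18, 18+0) = 21
r[8] = max(3+21, 18+3, 49+0) = 49
r[9] = max(3+49, 18+6, 49+3) = 52
r[10] = max(3+52, 18+9, 49+6, 64+0) = 64
r[11] = max(3+64, 18+12, 49+9, 64+3) = 67
r[12] = max(3+67, 18+15, 49+12, 64+6) = 70
One optimal cutting: 10 + 1 + 1 → $70.

70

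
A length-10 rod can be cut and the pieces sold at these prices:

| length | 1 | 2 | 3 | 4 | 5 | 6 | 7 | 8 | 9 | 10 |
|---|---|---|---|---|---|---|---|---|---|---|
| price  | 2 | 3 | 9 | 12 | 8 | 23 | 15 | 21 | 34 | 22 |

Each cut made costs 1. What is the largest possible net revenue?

Let net[k] be the best obtainable value from length k. For each k, try every first piece i and keep the best of price[i] + net[k−i] minus the 1 cut fee when i<k.
net[1] = 2
net[2] = 3  (first piece 1, then net[1]=2)
net[3] = 9
net[4] = 12
net[5] = 13  (first piece 1, then net[4]=12)
net[6] = 23
net[7] = 24  (first piece 1, then net[6]=23)
net[8] = 25  (first piece 1, then net[7]=24)
net[9] = 34
net[10] = 35  (first piece 1, then net[9]=34)
One optimal plan: pieces 9 + 1 (1 cut) → 36 − 1 = 35.

35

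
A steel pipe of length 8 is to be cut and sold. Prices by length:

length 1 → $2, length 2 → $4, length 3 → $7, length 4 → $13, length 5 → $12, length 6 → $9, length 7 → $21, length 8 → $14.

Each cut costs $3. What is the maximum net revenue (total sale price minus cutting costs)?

Let v[k] be the best obtainable value from length k. For each k, try every first piece i and keep the best of price[i] + v[k−i] minus the 3 cut fee when i<k.
v[1] = 2
v[2] = max(2+2-3, 4+0) = 4
v[3] = max(2+4-3, 4+2-3, 7+0) = 7
v[4] = max(2+7-3, 4+4-3, 7+2-3, 13+0) = 13
v[5] = max(2+13-3, 4+7-3, 7+4-3, 13+2-3, 12+0) = 12
v[6] = max(2+12-3, 4+13-3, 7+7-3, 13+4-3, 12+2-3, 9+0) = 14
v[7] = max(2+14-3, 4+12-3, 7+13-3, …, 9+2-3, 21+0) = 21
v[8] = max(2+21-3, 4+14-3, 7+12-3, …, 21+2-3, 14+0) = 23
One optimal plan: pieces 4 + 4 (1 cut) → $26 − $3 = $23.

23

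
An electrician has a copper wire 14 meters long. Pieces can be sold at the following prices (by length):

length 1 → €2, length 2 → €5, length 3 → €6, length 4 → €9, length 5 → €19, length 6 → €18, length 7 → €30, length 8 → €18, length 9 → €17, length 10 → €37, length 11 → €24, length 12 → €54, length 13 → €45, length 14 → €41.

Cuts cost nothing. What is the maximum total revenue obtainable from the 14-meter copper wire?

Consider every possible first cut. r[k] is the best of p[i]+r[k−i] over all sellable i≤k.
r[1] = 2
r[2] = max(2+2, 5+0) = 5
r[3] = max(2+5, 5+2, 6+0) = 7
r[4] = max(2+7, 5+5, 6+2, 9+0) = 10
r[5] = max(2+10, 5+7, 6+5, 9+2, 19+0) = 19
r[6] = max(2+19, 5+10, 6+7, 9+5, 19+2, 18+0) = 21
r[7] = max(2+21, 5+19, 6+10, …, 18+2, 30+0) = 30
r[8] = max(2+30, 5+21, 6+19, …, 30+2, 18+0) = 32
r[9] = max(2+32, 5+30, 6+21, …, 18+2, 17+0) = 35
r[10] = max(2+35, 5+32, 6+30, …, 17+2, 37+0) = 38
r[11] = max(2+38, 5+35, 6+32, …, 37+2, 24+0) = 40
r[12] = max(2+40, 5+38, 6+35, …, 24+2, 54+0) = 54
r[13] = max(2+54, 5+40, 6+38, …, 54+2, 45+0) = 56
r[14] = max(2+56, 5+54, 6+40, …, 45+2, 41+0) = 60
One optimal cutting: 7 + 7 → €30 + €30 = €60.

60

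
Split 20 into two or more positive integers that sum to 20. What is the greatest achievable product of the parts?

1458

Fill P[k] for k=2..20: at each k try every first piece i and multiply by the better of (k−i) uncut or P[k−i].
P[2] = 1×max(1,0) = 1×1 = 1
P[3] = max(1×2, 2×1) = 2
P[4] = max(1×3, 2×2, 3×1) = 4
P[5] = max(1×4, 2×3, 3×2, 4×1) = 6
P[6] = max(1×6, 2×4, 3×3, 4×2, 5×1) = 9
P[7] = max(1×9, 2×6, 3×4, 4×3, 5×2, 6×1) = 12
P[8] = max(1×12, 2×9, 3×6, …, 6×2, 7×1) = 18
P[9] = max(1×18, 2×12, 3×9, …, 7×2, 8×1) = 27
P[10] = max(1×27, 2×18, 3×12, …, 8×2, 9×1) = 36
P[11] = max(1×36, 2×27, 3×18, …, 9×2, 10×1) = 54
P[12] = max(1×54, 2×36, 3×27, …, 10×2, 11×1) = 81
P[13] = max(1×81, 2×54, 3×36, …, 11×2, 12×1) = 108
P[14] = max(1×108, 2×81, 3×54, …, 12×2, 13×1) = 162
P[15] = max(1×162, 2×108, 3×81, …, 13×2, 14×1) = 243
P[16] = max(1×243, 2×162, 3×108, …, 14×2, 15×1) = 324
P[17] = max(1×324, 2×243, 3×162, …, 15×2, 16×1) = 486
P[18] = max(1×486, 2×324, 3×243, …, 16×2, 17×1) = 729
P[19] = max(1×729, 2×486, 3×324, …, 17×2, 18×1) = 972
P[20] = max(1×972, 2×729, 3×486, …, 18×2, 19×1) = 1458
One optimal split: 3 + 3 + 3 + 3 + 3 + 3 + 2; product 3×3×3×3×3×3×2 = 1458.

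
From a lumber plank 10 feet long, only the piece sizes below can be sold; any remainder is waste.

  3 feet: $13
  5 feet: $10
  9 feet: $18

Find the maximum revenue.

Let r[k] be the best obtainable value from length k. For each k, try every first piece i and keep the best of price[i] + r[k−i].
r[1] = 0
r[2] = 0
r[3] = 13
r[4] = 13
r[5] = max(13+0, 10+0) = 13
r[6] = max(13+13, 10+0) = 26
r[7] = max(13+13, 10+0) = 26
r[8] = max(13+13, 10+13) = 26
r[9] = max(13+26, 10+13, 18+0) = 39
r[10] = max(13+26, 10+13, 18+0) = 39
One optimal cutting: pieces 3 + 3 + 3 with 1 foot of scrap → $39.

39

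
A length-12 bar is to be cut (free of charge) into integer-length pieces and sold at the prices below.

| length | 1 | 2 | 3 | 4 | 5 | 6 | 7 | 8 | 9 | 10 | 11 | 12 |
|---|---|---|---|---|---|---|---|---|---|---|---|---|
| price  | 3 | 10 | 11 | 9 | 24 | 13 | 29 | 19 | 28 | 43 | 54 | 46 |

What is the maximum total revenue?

Build v[k] bottom-up: v[k] = max over allowed piece i of (p[i] + v[k−i]).
v[1] = 3
v[2] = 10
v[3] = 13  (first piece 1, then v[2]=10)
v[4] = 20  (first piece 2, then v[2]=10)
v[5] = 24
v[6] = 30  (first piece 2, then v[4]=20)
v[7] = 34  (first piece 2, then v[5]=24)
v[8] = 40  (first piece 2, then v[6]=30)
v[9] = 44  (first piece 2, then v[7]=34)
v[10] = 50  (first piece 2, then v[8]=40)
v[11] = 54  (first piece 2, then v[9]=44)
v[12] = 60  (first piece 2, then v[10]=50)
One optimal cutting: 2 + 2 + 2 + 2 + 2 + 2 → $10 + $10 + $10 + $10 + $10 + $10 = $60.

60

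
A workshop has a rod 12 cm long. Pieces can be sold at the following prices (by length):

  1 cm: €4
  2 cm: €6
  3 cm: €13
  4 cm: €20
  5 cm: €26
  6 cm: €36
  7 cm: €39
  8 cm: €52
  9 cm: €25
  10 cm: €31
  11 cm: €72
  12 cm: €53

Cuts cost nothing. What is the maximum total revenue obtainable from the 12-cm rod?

Consider every possible first cut. v[k] is the best of p[i]+v[k−i] over all sellable i≤k.
v[1] = 4
v[2] = 8  (first piece 1, then v[1]=4)
v[3] = 13
v[4] = 20
v[5] = 26
v[6] = 36
v[7] = 40  (first piece 1, then v[6]=36)
v[8] = 52
v[9] = 56  (first piece 1, then v[8]=52)
v[10] = 60  (first piece 1, then v[9]=56)
v[11] = 72
v[12] = 76  (first piece 1, then v[11]=72)
One optimal cutting: 11 + 1 → €72 + €4 = €76.

76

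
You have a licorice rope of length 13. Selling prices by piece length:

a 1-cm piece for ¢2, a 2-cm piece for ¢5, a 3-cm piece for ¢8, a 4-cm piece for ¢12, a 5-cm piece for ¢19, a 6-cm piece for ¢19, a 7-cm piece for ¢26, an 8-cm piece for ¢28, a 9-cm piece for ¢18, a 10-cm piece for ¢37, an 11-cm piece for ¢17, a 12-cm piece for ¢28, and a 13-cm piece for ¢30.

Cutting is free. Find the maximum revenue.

Build r[k] bottom-up: r[k] = max over allowed piece i of (p[i] + r[k−i]).
r[1] = 2
r[2] = max(2+2, 5+0) = 5
r[3] = max(2+5, 5+2, 8+0) = 8
r[4] = max(2+8, 5+5, 8+2, 12+0) = 12
r[5] = max(2+12, 5+8, 8+5, 12+2, 19+0) = 19
r[6] = max(2+19, 5+12, 8+8, 12+5, 19+2, 19+0) = 21
r[7] = max(2+21, 5+19, 8+12, …, 19+2, 26+0) = 26
r[8] = max(2+26, 5+21, 8+19, …, 26+2, 28+0) = 28
r[9] = max(2+28, 5+26, 8+21, …, 28+2, 18+0) = 31
r[10] = max(2+31, 5+28, 8+26, …, 18+2, 37+0) = 38
r[11] = max(2+38, 5+31, 8+28, …, 37+2, 17+0) = 40
r[12] = max(2+40, 5+38, 8+31, …, 17+2, 28+0) = 45
r[13] = max(2+45, 5+40, 8+38, …, 28+2, 30+0) = 47
One optimal cutting: 7 + 5 + 1 → ¢26 + ¢19 + ¢2 = ¢47.

47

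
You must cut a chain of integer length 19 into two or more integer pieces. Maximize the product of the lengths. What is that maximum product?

Fill g[k] for k=2..19: at each k try every first piece i and multiply by the better of (k−i) uncut or g[k−i].
Small cases: g[2]=1, g[3]=2, g[4]=4, g[5]=6, g[6]=9, g[7]=12, g[8]=18, g[9]=27, g[10]=36, g[11]=54, g[12]=81, g[13]=108.
g[14] = max(1·108, 2·81, 3·54, …, 12·2, 13·1) = 162
g[15] = max(1·162, 2·108, 3·81, …, 13·2, 14·1) = 243
g[16] = max(1·243, 2·162, 3·108, …, 14·2, 15·1) = 324
g[17] = max(1·324, 2·243, 3·162, …, 15·2, 16·1) = 486
g[18] = max(1·486, 2·324, 3·243, …, 16·2, 17·1) = 729
g[19] = max(1·729, 2·486, 3·324, …, 17·2, 18·1) = 972
One optimal split: 3 + 3 + 3 + 3 + 3 + 2 + 2; product 3·3·3·3·3·2·2 = 972.

972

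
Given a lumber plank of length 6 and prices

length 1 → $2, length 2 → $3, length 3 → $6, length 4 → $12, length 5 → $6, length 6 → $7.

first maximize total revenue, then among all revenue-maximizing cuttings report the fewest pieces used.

Let r[k] be the best obtainable value from length k. For each k, try every first piece i and keep the best of price[i] + r[k−i].
r[1] = 2
r[2] = 4  (first piece 1, then r[1]=2)
r[3] = 6  (first piece 1, then r[2]=4)
r[4] = 12
r[5] = 14  (first piece 1, then r[4]=12)
r[6] = 16  (first piece 1, then r[5]=14)
Maximum revenue is $16.
Now minimize piece count subject to staying optimal: for each k, pieces[k] = 1 + min over i with p[i]+r[k−i]=r[k] of pieces[k−i].
pieces[3] = 1
pieces[4] = 1
pieces[5] = 2
pieces[6] = 3

3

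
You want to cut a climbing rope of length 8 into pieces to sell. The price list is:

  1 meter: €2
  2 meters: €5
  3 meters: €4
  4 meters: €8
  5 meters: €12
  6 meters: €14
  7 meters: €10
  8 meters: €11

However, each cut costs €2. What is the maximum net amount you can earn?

17

Let net[k] be the best obtainable value from length k. For each k, try every first piece i and keep the best of price[i] + net[k−i] minus the 2 cut fee when i<k.
net[1] = 2
net[2] = 5
net[3] = 5  (first piece 1, then net[2]=5)
net[4] = 8  (first piece 2, then net[2]=5)
net[5] = 12
net[6] = 14
net[7] = 15  (first piece 2, then net[5]=12)
net[8] = 17  (first piece 2, then net[6]=14)
One optimal plan: pieces 6 + 2 (1 cut) → €19 − €2 = €17.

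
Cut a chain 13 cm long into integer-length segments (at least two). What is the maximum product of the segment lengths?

108

Fill prod[k] for k=2..13: at each k try every first piece i and multiply by the better of (k−i) uncut or prod[k−i].
prod[2] = 1×max(1,0) = 1×1 = 1
prod[3] = 1×max(2,1) = 1×2 = 2
prod[4] = 2×max(2,1) = 2×2 = 4
prod[5] = 2×max(3,2) = 2×3 = 6
prod[6] = 3×max(3,2) = 3×3 = 9
prod[7] = 2×max(5,6) = 2×6 = 12
prod[8] = 2×max(6,9) = 2×9 = 18
prod[9] = 3×max(6,9) = 3×9 = 27
prod[10] = 2×max(8,18) = 2×18 = 36
prod[11] = 2×max(9,27) = 2×27 = 54
prod[12] = 3×max(9,27) = 3×27 = 81
prod[13] = 2×max(11,54) = 2×54 = 108
One optimal split: 3 + 3 + 3 + 2 + 2; product 3×3×3×2×2 = 108.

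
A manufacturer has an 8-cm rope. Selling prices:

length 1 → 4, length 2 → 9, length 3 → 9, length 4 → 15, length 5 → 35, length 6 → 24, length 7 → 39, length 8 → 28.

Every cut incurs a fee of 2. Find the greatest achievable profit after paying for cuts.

Build v[k] bottom-up: v[k] = max over allowed piece i of (p[i] + v[k−i]) − 2 per cut.
v[1] = 4
v[2] = max(4+4-2, 9+0) = 9
v[3] = max(4+9-2, 9+4-2, 9+0) = 11
v[4] = max(4+11-2, 9+9-2, 9+4-2, 15+0) = 16
v[5] = max(4+16-2, 9+11-2, 9+9-2, 15+4-2, 35+0) = 35
v[6] = max(4+35-2, 9+16-2, 9+11-2, 15+9-2, 35+4-2, 24+0) = 37
v[7] = max(4+37-2, 9+35-2, 9+16-2, …, 24+4-2, 39+0) = 42
v[8] = max(4+42-2, 9+37-2, 9+35-2, …, 39+4-2, 28+0) = 44
One optimal plan: pieces 5 + 2 + 1 (2 cuts) → 48 − 4 = 44.

44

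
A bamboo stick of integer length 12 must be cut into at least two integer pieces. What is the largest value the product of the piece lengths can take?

Let g[k] be the best product for length k (with at least one cut). For each first piece i, the rest contributes max(k−i, g[k−i]).
g[2] = 1×max(1,0) = 1×1 = 1
g[3] = max(1×2, 2×1) = 2
g[4] = max(1×3, 2×2, 3×1) = 4
g[5] = max(1×4, 2×3, 3×2, 4×1) = 6
g[6] = max(1×6, 2×4, 3×3, 4×2, 5×1) = 9
g[7] = max(1×9, 2×6, 3×4, 4×3, 5×2, 6×1) = 12
g[8] = max(1×12, 2×9, 3×6, …, 6×2, 7×1) = 18
g[9] = max(1×18, 2×12, 3×9, …, 7×2, 8×1) = 27
g[10] = max(1×27, 2×18, 3×12, …, 8×2, 9×1) = 36
g[11] = max(1×36, 2×27, 3×18, …, 9×2, 10×1) = 54
g[12] = max(1×54, 2×36, 3×27, …, 10×2, 11×1) = 81
One optimal split: 3 + 3 + 3 + 3; product 3×3×3×3 = 81.

81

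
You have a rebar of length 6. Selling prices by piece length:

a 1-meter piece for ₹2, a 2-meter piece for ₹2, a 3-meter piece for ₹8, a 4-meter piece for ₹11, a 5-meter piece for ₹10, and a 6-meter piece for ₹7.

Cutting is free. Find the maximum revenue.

Consider every possible first cut. r[k] is the best of p[i]+r[k−i] over all sellable i≤k.
r[1] = 2
r[2] = max(2+2, 2+0) = 4
r[3] = max(2+4, 2+2, 8+0) = 8
r[4] = max(2+8, 2+4, 8+2, 11+0) = 11
r[5] = max(2+11, 2+8, 8+4, 11+2, 10+0) = 13
r[6] = max(2+13, 2+11, 8+8, 11+4, 10+2, 7+0) = 16
One optimal cutting: 3 + 3 → ₹8 + ₹8 = ₹16.

16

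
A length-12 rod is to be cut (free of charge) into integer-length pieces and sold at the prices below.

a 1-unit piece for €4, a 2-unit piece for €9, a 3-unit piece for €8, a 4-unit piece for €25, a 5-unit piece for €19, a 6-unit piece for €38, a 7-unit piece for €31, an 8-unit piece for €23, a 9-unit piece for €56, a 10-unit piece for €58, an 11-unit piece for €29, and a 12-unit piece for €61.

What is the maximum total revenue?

Consider every possible first cut. R[k] is the best of p[i]+R[k−i] over all sellable i≤k.
R[1] = 4
R[2] = 9
R[3] = 13  (first piece 1, then R[2]=9)
R[4] = 25
R[5] = 29  (first piece 1, then R[4]=25)
R[6] = 38
R[7] = 42  (first piece 1, then R[6]=38)
R[8] = 50  (first piece 4, then R[4]=25)
R[9] = 56
R[10] = 63  (first piece 4, then R[6]=38)
R[11] = 67  (first piece 1, then R[10]=63)
R[12] = 76  (first piece 6, then R[6]=38)
One optimal cutting: 6 + 6 → €38 + €38 = €76.

76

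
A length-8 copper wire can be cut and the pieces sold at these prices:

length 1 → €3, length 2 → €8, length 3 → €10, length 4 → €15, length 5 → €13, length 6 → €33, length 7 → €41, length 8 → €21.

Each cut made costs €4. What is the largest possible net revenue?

40

Consider every possible first cut. v[k] is the best of p[i]+v[k−i] over all sellable i≤k, charging 4 whenever i<k.
v[1] = 3
v[2] = max(3+3-4, 8+0) = 8
v[3] = max(3+8-4, 8+3-4, 10+0) = 10
v[4] = max(3+10-4, 8+8-4, 10+3-4, 15+0) = 15
v[5] = max(3+15-4, 8+10-4, 10+8-4, 15+3-4, 13+0) = 14
v[6] = max(3+14-4, 8+15-4, 10+10-4, 15+8-4, 13+3-4, 33+0) = 33
v[7] = max(3+33-4, 8+14-4, 10+15-4, …, 33+3-4, 41+0) = 41
v[8] = max(3+41-4, 8+33-4, 10+14-4, …, 41+3-4, 21+0) = 40
One optimal plan: pieces 7 + 1 (1 cut) → €44 − €4 = €40.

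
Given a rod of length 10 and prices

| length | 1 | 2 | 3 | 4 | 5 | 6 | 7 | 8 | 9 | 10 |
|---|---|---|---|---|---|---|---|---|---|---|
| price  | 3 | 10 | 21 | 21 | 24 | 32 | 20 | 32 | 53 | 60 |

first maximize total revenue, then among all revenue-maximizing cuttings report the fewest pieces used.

Consider every possible first cut. r[k] is the best of p[i]+r[k−i] over all sellable i≤k.
r[1] = 3
r[2] = 10
r[3] = 21
r[4] = 24  (first piece 1, then r[3]=21)
r[5] = 31  (first piece 2, then r[3]=21)
r[6] = 42  (first piece 3, then r[3]=21)
r[7] = 45  (first piece 1, then r[6]=42)
r[8] = 52  (first piece 2, then r[6]=42)
r[9] = 63  (first piece 3, then r[6]=42)
r[10] = 66  (first piece 1, then r[9]=63)
Maximum revenue is €66.
Now minimize piece count subject to staying optimal: for each k, pieces[k] = 1 + min over i with p[i]+r[k−i]=r[k] of pieces[k−i].
pieces[7] = 3
pieces[8] = 3
pieces[9] = 3
pieces[10] = 4

4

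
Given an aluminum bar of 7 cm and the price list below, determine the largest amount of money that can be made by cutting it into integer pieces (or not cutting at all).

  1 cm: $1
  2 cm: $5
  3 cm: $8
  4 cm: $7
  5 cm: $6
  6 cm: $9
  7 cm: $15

18

Let R[k] be the best obtainable value from length k. For each k, try every first piece i and keep the best of price[i] + R[k−i].
R[1] = 1
R[2] = 5
R[3] = 8
R[4] = 10  (first piece 2, then R[2]=5)
R[5] = 13  (first piece 2, then R[3]=8)
R[6] = 16  (first piece 3, then R[3]=8)
R[7] = 18  (first piece 2, then R[5]=13)
One optimal cutting: 3 + 2 + 2 → $8 + $5 + $5 = $18.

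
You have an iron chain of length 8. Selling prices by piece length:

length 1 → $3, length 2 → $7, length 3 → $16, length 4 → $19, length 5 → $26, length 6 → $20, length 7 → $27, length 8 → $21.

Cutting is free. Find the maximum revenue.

Let v[k] be the best obtainable value from length k. For each k, try every first piece i and keep the best of price[i] + v[k−i].
v[1] = 3
v[2] = max(3+3, 7+0) = 7
v[3] = max(3+7, 7+3, 16+0) = 16
v[4] = max(3+16, 7+7, 16+3, 19+0) = 19
v[5] = max(3+19, 7+16, 16+7, 19+3, 26+0) = 26
v[6] = max(3+26, 7+19, 16+16, 19+7, 26+3, 20+0) = 32
v[7] = max(3+32, 7+26, 16+19, …, 20+3, 27+0) = 35
v[8] = max(3+35, 7+32, 16+26, …, 27+3, 21+0) = 42
One optimal cutting: 5 + 3 → $26 + $16 = $42.

42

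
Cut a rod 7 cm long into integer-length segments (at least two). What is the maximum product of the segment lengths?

Fill g[k] for k=2..7: at each k try every first piece i and multiply by the better of (k−i) uncut or g[k−i].
g[2] = 1×max(1,0) = 1×1 = 1
g[3] = 1×max(2,1) = 1×2 = 2
g[4] = 2×max(2,1) = 2×2 = 4
g[5] = 2×max(3,2) = 2×3 = 6
g[6] = 3×max(3,2) = 3×3 = 9
g[7] = 2×max(5,6) = 2×6 = 12
One optimal split: 3 + 2 + 2; product 3×2×2 = 12.

12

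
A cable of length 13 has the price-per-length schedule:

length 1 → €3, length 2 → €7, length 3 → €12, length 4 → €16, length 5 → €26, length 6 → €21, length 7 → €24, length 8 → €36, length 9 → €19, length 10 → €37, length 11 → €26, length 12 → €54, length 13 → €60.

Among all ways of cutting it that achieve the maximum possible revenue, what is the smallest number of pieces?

Let r[k] be the best obtainable value from length k. For each k, try every first piece i and keep the best of price[i] + r[k−i].
r[1] = 3
r[2] = 7
r[3] = 12
r[4] = 16
r[5] = 26
r[6] = 29  (first piece 1, then r[5]=26)
r[7] = 33  (first piece 2, then r[5]=26)
r[8] = 38  (first piece 3, then r[5]=26)
r[9] = 42  (first piece 4, then r[5]=26)
r[10] = 52  (first piece 5, then r[5]=26)
r[11] = 55  (first piece 1, then r[10]=52)
r[12] = 59  (first piece 2, then r[10]=52)
r[13] = 64  (first piece 3, then r[10]=52)
Maximum revenue is €64.
Now minimize piece count subject to staying optimal: for each k, pieces[k] = 1 + min over i with p[i]+r[k−i]=r[k] of pieces[k−i].
pieces[10] = 2
pieces[11] = 3
pieces[12] = 3
pieces[13] = 3

3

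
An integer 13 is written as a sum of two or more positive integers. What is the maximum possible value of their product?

Let prod[k] be the best product for length k (with at least one cut). For each first piece i, the rest contributes max(k−i, prod[k−i]).
prod[2] = 1*max(1,0) = 1*1 = 1
prod[3] = max(1*2, 2*1) = 2
prod[4] = max(1*3, 2*2, 3*1) = 4
prod[5] = max(1*4, 2*3, 3*2, 4*1) = 6
prod[6] = max(1*6, 2*4, 3*3, 4*2, 5*1) = 9
prod[7] = max(1*9, 2*6, 3*4, 4*3, 5*2, 6*1) = 12
prod[8] = max(1*12, 2*9, 3*6, …, 6*2, 7*1) = 18
prod[9] = max(1*18, 2*12, 3*9, …, 7*2, 8*1) = 27
prod[10] = max(1*27, 2*18, 3*12, …, 8*2, 9*1) = 36
prod[11] = max(1*36, 2*27, 3*18, …, 9*2, 10*1) = 54
prod[12] = max(1*54, 2*36, 3*27, …, 10*2, 11*1) = 81
prod[13] = max(1*81, 2*54, 3*36, …, 11*2, 12*1) = 108
One optimal split: 3 + 3 + 3 + 2 + 2; product 3*3*3*2*2 = 108.

108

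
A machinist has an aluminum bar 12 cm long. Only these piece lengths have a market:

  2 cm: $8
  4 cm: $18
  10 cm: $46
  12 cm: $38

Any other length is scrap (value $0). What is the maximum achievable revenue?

Build f[k] bottom-up: f[k] = max over allowed piece i of (p[i] + f[k−i]).
f[1] = 0
f[2] = 8
f[3] = 8
f[4] = 18
f[5] = 18
f[6] = 26  (first piece 2, then f[4]=18)
f[7] = 26
f[8] = 36  (first piece 4, then f[4]=18)
f[9] = 36
f[10] = 46
f[11] = 46
f[12] = 54  (first piece 2, then f[10]=46)
One optimal cutting: 10 + 2 → $54.

54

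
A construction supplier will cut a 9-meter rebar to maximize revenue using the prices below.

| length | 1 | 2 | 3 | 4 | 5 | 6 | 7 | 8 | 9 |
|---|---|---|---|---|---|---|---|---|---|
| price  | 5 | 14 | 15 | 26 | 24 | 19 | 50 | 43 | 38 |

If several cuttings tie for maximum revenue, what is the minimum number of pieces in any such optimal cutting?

2

Let r[k] be the best obtainable value from length k. For each k, try every first piece i and keep the best of price[i] + r[k−i].
r[1] = 5
r[2] = max(5+5, 14+0) = 14
r[3] = max(5+14, 14+5, 15+0) = 19
r[4] = max(5+19, 14+14, 15+5, 26+0) = 28
r[5] = max(5+28, 14+19, 15+14, 26+5, 24+0) = 33
r[6] = max(5+33, 14+28, 15+19, 26+14, 24+5, 19+0) = 42
r[7] = max(5+42, 14+33, 15+28, …, 19+5, 50+0) = 50
r[8] = max(5+50, 14+42, 15+33, …, 50+5, 43+0) = 56
r[9] = max(5+56, 14+50, 15+42, …, 43+5, 38+0) = 64
Maximum revenue is ₹64.
Now minimize piece count subject to staying optimal: for each k, pieces[k] = 1 + min over i with p[i]+r[k−i]=r[k] of pieces[k−i].
pieces[6] = 3
pieces[7] = 1
pieces[8] = 4
pieces[9] = 2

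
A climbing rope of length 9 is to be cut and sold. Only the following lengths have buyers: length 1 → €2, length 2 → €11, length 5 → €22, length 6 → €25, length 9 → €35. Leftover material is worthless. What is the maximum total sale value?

Let r[k] be the best obtainable value from length k. For each k, try every first piece i and keep the best of price[i] + r[k−i].
r[1] = 2
r[2] = 11
r[3] = 13  (first piece 1, then r[2]=11)
r[4] = 22  (first piece 2, then r[2]=11)
r[5] = 24  (first piece 1, then r[4]=22)
r[6] = 33  (first piece 2, then r[4]=22)
r[7] = 35  (first piece 1, then r[6]=33)
r[8] = 44  (first piece 2, then r[6]=33)
r[9] = 46  (first piece 1, then r[8]=44)
One optimal cutting: 2 + 2 + 2 + 2 + 1 → €46.

46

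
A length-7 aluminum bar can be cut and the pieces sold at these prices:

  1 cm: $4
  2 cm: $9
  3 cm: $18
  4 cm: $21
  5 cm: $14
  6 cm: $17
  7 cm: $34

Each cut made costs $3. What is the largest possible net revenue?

Let v[k] be the best obtainable value from length k. For each k, try every first piece i and keep the best of price[i] + v[k−i] minus the 3 cut fee when i<k.
v[1] = 4
v[2] = max(4+4-3, 9+0) = 9
v[3] = max(4+9-3, 9+4-3, 18+0) = 18
v[4] = max(4+18-3, 9+9-3, 18+4-3, 21+0) = 21
v[5] = max(4+21-3, 9+18-3, 18+9-3, 21+4-3, 14+0) = 24
v[6] = max(4+24-3, 9+21-3, 18+18-3, 21+9-3, 14+4-3, 17+0) = 33
v[7] = max(4+33-3, 9+24-3, 18+21-3, …, 17+4-3, 34+0) = 36
One optimal plan: pieces 4 + 3 (1 cut) → $39 − $3 = $36.

36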